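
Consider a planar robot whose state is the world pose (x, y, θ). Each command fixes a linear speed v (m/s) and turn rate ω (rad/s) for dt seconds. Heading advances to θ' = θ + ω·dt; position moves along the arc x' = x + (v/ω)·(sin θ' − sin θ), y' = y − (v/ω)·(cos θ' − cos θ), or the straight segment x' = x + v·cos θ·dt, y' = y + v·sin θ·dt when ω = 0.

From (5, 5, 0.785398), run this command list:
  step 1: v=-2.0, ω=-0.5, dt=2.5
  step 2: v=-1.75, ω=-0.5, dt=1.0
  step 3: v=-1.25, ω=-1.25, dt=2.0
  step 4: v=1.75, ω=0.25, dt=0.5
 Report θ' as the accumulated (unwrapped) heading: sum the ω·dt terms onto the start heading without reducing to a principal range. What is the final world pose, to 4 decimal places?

(-0.6345, 7.1306, -3.3396)

step 1: θ'=-0.4646 (R=4.0000) → pose (0.3793, 4.2524, -0.4646)
step 2: θ'=-0.9646 (R=3.5000) → pose (-0.9288, 5.3873, -0.9646)
step 3: θ'=-3.4646 (R=1.0000) → pose (0.2104, 6.9054, -3.4646)
step 4: θ'=-3.3396 (R=7.0000) → pose (-0.6345, 7.1306, -3.3396)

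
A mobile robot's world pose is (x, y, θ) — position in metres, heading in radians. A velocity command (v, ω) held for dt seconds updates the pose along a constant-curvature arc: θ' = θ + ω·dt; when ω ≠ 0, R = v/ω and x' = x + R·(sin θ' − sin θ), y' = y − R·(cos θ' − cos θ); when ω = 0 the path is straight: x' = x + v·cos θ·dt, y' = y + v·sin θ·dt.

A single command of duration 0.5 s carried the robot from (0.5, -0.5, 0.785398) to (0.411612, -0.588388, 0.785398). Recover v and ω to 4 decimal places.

Δθ = 0.785398 − 0.785398 = 0.000000
ω = Δθ/dt = 0.000000/0.5 = 0.0000
ω = 0 → v = (Δx·cos θ + Δy·sin θ)/dt = -0.2500

v = -0.2500, ω = 0.0000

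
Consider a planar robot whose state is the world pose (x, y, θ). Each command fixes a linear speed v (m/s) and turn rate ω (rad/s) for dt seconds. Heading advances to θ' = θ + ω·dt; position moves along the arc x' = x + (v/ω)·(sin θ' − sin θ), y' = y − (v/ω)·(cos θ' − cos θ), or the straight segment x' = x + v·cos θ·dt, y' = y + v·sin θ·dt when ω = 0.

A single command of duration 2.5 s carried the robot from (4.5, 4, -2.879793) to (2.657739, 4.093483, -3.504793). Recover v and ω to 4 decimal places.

v = 0.7500, ω = -0.2500

Δθ = -3.504793 − -2.879793 = -0.625000
ω = Δθ/dt = -0.625000/2.5 = -0.2500
R = Δx/(sin θ' − sin θ) = -3.0000
v = R·ω = -3.0000·-0.2500 = 0.7500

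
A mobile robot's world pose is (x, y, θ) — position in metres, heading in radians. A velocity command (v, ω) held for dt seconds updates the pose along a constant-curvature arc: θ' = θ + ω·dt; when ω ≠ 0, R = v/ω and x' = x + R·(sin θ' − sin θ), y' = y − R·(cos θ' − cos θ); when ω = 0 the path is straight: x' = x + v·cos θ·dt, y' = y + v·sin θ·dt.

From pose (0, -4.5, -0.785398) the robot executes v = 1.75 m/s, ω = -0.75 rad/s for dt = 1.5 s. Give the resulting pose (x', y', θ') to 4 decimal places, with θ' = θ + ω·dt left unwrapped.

(0.5502, -6.9272, -1.9104)

θ' = -0.7854 + -0.75·1.5 = -1.9104
R = v/ω = 1.75/-0.75 = -2.3333
x' = 0 + -2.3333·(sin -1.9104 − sin -0.7854) = 0.5502
y' = -4.5 − -2.3333·(cos -1.9104 − cos -0.7854) = -6.9272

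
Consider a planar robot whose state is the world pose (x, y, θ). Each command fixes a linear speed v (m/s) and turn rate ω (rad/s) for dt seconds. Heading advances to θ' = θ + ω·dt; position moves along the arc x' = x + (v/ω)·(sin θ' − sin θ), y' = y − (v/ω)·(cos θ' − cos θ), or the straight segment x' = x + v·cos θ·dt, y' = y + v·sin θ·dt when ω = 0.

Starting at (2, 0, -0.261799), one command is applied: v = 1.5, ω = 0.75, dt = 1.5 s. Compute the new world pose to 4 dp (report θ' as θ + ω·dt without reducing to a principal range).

θ' = -0.2618 + 0.75·1.5 = 0.8632
R = v/ω = 1.5/0.75 = 2.0000
x' = 2 + 2.0000·(sin 0.8632 − sin -0.2618) = 4.0375
y' = 0 − 2.0000·(cos 0.8632 − cos -0.2618) = 0.6318

(4.0375, 0.6318, 0.8632)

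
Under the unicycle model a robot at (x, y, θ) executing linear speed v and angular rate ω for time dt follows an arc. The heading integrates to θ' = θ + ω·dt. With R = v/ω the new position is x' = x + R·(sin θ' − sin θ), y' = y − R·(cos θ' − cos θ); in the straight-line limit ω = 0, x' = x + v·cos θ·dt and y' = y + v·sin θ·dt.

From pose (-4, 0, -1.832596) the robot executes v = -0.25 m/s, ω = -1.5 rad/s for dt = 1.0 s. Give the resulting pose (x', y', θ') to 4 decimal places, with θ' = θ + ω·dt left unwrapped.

(-3.8074, 0.1205, -3.3326)

θ' = -1.8326 + -1.5·1.0 = -3.3326
R = v/ω = -0.25/-1.5 = 0.1667
x' = -4 + 0.1667·(sin -3.3326 − sin -1.8326) = -3.8074
y' = 0 − 0.1667·(cos -3.3326 − cos -1.8326) = 0.1205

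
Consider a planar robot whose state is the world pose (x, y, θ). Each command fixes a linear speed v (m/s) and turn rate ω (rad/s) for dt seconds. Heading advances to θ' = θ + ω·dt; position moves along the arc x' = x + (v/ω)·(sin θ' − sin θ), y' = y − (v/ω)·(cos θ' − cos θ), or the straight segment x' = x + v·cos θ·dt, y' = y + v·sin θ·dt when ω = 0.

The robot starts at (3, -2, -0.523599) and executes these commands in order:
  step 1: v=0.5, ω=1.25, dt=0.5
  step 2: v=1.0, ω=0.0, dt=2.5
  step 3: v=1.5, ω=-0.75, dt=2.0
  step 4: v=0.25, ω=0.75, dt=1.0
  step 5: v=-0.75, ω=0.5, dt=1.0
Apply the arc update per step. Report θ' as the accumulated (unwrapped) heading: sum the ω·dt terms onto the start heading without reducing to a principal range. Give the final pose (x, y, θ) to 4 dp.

step 1: θ'=0.1014 (R=0.4000) → pose (3.2405, -2.0515, 0.1014)
step 2: θ'=0.1014 (straight) → pose (5.7276, -1.7985, 0.1014)
step 3: θ'=-1.3986 (R=-2.0000) → pose (7.9005, -3.4455, -1.3986)
step 4: θ'=-0.6486 (R=0.3333) → pose (8.0276, -3.6540, -0.6486)
step 5: θ'=-0.1486 (R=-1.5000) → pose (7.3435, -3.3660, -0.1486)

(7.3435, -3.3660, -0.1486)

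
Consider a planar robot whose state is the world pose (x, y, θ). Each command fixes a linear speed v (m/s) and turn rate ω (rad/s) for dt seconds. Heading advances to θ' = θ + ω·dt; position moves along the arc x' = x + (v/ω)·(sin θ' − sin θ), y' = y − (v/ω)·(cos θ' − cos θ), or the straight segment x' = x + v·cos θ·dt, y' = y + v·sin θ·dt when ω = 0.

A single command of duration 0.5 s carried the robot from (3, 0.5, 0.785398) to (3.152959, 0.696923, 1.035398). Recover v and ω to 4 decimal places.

Δθ = 1.035398 − 0.785398 = 0.250000
ω = Δθ/dt = 0.250000/0.5 = 0.5000
R = −Δy/(cos θ' − cos θ) = 1.0000
v = R·ω = 1.0000·0.5000 = 0.5000

v = 0.5000, ω = 0.5000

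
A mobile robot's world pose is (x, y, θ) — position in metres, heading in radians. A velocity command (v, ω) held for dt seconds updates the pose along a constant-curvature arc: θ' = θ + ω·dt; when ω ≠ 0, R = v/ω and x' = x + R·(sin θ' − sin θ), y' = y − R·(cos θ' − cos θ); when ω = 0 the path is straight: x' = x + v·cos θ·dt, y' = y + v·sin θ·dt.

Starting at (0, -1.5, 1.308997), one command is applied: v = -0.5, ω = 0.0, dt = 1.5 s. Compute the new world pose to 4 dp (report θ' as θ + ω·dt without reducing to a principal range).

θ' = 1.3090 + 0.0·1.5 = 1.3090
ω = 0 → straight: x' = 0 + -0.5·cos(1.3090)·1.5 = -0.1941
y' = -1.5 + -0.5·sin(1.3090)·1.5 = -2.2244

(-0.1941, -2.2244, 1.3090)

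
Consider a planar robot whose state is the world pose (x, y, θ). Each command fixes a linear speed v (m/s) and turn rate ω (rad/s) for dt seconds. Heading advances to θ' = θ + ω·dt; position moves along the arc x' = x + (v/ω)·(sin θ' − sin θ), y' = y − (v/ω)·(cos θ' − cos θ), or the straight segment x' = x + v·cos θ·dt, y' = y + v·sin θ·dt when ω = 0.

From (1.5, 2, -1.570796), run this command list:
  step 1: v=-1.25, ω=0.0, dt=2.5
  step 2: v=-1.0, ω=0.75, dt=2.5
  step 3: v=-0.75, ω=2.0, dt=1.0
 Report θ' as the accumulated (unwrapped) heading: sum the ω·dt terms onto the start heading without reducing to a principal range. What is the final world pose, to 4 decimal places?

(-0.3990, 5.7883, 2.3042)

step 1: θ'=-1.5708 (straight) → pose (1.5000, 5.1250, -1.5708)
step 2: θ'=0.3042 (R=-1.3333) → pose (-0.2327, 6.3971, 0.3042)
step 3: θ'=2.3042 (R=-0.3750) → pose (-0.3990, 5.7883, 2.3042)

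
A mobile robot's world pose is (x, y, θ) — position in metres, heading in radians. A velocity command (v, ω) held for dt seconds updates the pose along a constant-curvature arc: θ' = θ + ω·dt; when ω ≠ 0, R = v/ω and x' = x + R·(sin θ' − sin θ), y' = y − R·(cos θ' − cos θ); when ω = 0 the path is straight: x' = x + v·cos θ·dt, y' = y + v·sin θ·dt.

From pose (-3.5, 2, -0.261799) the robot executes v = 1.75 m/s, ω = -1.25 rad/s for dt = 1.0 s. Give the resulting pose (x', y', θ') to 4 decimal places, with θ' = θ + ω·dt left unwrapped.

θ' = -0.2618 + -1.25·1.0 = -1.5118
R = v/ω = 1.75/-1.25 = -1.4000
x' = -3.5 + -1.4000·(sin -1.5118 − sin -0.2618) = -2.4648
y' = 2 − -1.4000·(cos -1.5118 − cos -0.2618) = 0.7303

(-2.4648, 0.7303, -1.5118)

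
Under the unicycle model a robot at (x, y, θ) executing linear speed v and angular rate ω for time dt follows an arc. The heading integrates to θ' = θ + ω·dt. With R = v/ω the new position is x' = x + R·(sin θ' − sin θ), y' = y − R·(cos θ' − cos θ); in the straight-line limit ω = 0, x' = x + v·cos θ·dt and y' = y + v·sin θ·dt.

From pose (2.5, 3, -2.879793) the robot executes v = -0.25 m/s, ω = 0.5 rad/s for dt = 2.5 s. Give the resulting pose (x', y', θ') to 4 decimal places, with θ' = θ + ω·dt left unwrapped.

θ' = -2.8798 + 0.5·2.5 = -1.6298
R = v/ω = -0.25/0.5 = -0.5000
x' = 2.5 + -0.5000·(sin -1.6298 − sin -2.8798) = 2.8697
y' = 3 − -0.5000·(cos -1.6298 − cos -2.8798) = 3.4535

(2.8697, 3.4535, -1.6298)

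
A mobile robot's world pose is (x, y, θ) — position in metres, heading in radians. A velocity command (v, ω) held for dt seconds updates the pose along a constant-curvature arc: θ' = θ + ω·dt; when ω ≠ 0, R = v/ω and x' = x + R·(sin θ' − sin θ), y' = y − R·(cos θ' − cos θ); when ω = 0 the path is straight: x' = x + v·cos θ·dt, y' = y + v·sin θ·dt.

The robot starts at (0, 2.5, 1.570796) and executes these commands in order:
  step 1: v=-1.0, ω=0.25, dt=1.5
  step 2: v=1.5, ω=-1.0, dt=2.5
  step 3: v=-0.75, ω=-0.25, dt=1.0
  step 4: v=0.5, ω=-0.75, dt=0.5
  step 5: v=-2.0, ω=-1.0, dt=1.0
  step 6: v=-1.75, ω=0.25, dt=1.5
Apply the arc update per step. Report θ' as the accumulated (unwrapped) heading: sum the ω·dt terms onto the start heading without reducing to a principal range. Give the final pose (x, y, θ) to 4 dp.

step 1: θ'=1.9458 (R=-4.0000) → pose (0.2780, 1.0349, 1.9458)
step 2: θ'=-0.5542 (R=-1.5000) → pose (2.4631, 2.8598, -0.5542)
step 3: θ'=-0.8042 (R=3.0000) → pose (1.8811, 3.3297, -0.8042)
step 4: θ'=-1.1792 (R=-0.6667) → pose (2.0171, 3.1217, -1.1792)
step 5: θ'=-2.1792 (R=2.0000) → pose (2.2246, 5.0281, -2.1792)
step 6: θ'=-1.8042 (R=-7.0000) → pose (3.2909, 7.4100, -1.8042)

(3.2909, 7.4100, -1.8042)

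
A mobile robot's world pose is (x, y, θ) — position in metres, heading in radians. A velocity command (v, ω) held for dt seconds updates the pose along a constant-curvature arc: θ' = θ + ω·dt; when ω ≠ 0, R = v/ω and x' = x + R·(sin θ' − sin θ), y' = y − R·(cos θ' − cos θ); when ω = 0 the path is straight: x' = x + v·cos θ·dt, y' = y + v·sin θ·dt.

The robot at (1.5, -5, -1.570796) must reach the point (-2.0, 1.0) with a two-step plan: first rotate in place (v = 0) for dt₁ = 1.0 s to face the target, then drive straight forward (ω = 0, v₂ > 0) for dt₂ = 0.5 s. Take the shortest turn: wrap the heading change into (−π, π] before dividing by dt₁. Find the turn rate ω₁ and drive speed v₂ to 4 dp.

ω₁ = -2.6135, v₂ = 13.8924

heading to target = atan2(1−-5, -2−1.5) = 2.0989
Δθ = wrap(2.0989 − -1.5708) = -2.6135; ω₁ = Δθ/dt₁ = -2.6135
distance = √((-2−1.5)² + (1−-5)²) = 6.9462; v₂ = distance/dt₂ = 13.8924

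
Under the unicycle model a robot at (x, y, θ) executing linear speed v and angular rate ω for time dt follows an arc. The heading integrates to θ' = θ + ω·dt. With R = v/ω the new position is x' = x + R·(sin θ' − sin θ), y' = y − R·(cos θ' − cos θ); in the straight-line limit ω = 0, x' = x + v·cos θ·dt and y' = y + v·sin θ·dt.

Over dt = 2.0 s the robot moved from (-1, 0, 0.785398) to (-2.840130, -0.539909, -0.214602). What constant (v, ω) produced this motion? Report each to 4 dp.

v = -1.0000, ω = -0.5000

Δθ = -0.214602 − 0.785398 = -1.000000
ω = Δθ/dt = -1.000000/2.0 = -0.5000
R = Δx/(sin θ' − sin θ) = 2.0000
v = R·ω = 2.0000·-0.5000 = -1.0000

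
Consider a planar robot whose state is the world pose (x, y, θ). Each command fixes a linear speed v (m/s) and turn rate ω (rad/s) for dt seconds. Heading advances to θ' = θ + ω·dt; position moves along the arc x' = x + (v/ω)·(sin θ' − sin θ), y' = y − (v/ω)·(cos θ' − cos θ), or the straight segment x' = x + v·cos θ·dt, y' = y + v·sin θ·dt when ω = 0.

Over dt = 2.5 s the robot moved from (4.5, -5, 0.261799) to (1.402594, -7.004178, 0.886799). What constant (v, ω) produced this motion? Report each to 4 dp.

Δθ = 0.886799 − 0.261799 = 0.625000
ω = Δθ/dt = 0.625000/2.5 = 0.2500
R = Δx/(sin θ' − sin θ) = -6.0000
v = R·ω = -6.0000·0.2500 = -1.5000

v = -1.5000, ω = 0.2500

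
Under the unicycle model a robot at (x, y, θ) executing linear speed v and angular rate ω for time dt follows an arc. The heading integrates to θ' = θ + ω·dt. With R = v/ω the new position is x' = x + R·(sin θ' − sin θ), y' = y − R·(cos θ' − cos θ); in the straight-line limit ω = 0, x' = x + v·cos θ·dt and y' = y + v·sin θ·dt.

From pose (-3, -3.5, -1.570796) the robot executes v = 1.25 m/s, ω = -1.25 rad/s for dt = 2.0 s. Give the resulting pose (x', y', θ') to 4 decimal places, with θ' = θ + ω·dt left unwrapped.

(-4.8011, -4.0985, -4.0708)

θ' = -1.5708 + -1.25·2.0 = -4.0708
R = v/ω = 1.25/-1.25 = -1.0000
x' = -3 + -1.0000·(sin -4.0708 − sin -1.5708) = -4.8011
y' = -3.5 − -1.0000·(cos -4.0708 − cos -1.5708) = -4.0985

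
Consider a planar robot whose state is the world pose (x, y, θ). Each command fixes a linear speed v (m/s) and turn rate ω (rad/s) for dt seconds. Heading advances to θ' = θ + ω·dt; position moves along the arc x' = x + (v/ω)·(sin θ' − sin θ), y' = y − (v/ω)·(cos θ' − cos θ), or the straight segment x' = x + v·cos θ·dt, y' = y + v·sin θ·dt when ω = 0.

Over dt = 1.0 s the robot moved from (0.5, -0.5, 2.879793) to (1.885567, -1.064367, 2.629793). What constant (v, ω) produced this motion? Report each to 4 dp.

v = -1.5000, ω = -0.2500

Δθ = 2.629793 − 2.879793 = -0.250000
ω = Δθ/dt = -0.250000/1.0 = -0.2500
R = Δx/(sin θ' − sin θ) = 6.0000
v = R·ω = 6.0000·-0.2500 = -1.5000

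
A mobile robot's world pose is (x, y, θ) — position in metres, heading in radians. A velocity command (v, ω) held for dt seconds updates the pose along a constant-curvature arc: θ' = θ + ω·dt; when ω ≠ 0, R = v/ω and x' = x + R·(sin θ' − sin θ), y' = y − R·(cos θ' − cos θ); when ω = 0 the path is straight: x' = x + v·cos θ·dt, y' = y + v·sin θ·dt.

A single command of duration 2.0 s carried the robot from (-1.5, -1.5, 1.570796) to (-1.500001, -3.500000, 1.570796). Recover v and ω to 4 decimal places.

v = -1.0000, ω = 0.0000

Δθ = 1.570796 − 1.570796 = 0.000000
ω = Δθ/dt = 0.000000/2.0 = 0.0000
ω = 0 → v = (Δx·cos θ + Δy·sin θ)/dt = -1.0000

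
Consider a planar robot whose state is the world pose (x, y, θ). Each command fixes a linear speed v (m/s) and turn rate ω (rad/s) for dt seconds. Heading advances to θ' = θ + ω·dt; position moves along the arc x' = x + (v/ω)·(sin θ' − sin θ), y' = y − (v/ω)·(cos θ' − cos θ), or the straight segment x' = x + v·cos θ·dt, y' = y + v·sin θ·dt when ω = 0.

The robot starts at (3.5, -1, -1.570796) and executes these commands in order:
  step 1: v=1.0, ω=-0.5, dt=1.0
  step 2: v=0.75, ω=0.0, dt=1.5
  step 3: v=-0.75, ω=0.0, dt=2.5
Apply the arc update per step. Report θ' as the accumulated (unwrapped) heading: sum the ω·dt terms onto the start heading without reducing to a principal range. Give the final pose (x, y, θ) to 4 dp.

step 1: θ'=-2.0708 (R=-2.0000) → pose (3.2552, -1.9589, -2.0708)
step 2: θ'=-2.0708 (straight) → pose (2.7158, -2.9461, -2.0708)
step 3: θ'=-2.0708 (straight) → pose (3.6147, -1.3007, -2.0708)

(3.6147, -1.3007, -2.0708)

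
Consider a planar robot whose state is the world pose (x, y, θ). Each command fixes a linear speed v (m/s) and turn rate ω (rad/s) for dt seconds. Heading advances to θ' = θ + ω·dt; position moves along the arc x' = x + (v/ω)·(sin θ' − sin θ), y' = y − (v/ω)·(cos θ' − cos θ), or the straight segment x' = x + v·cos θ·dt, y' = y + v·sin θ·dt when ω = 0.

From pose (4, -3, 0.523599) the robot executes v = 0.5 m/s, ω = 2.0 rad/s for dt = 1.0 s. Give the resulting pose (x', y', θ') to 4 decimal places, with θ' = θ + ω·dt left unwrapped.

(4.0199, -2.5797, 2.5236)

θ' = 0.5236 + 2.0·1.0 = 2.5236
R = v/ω = 0.5/2.0 = 0.2500
x' = 4 + 0.2500·(sin 2.5236 − sin 0.5236) = 4.0199
y' = -3 − 0.2500·(cos 2.5236 − cos 0.5236) = -2.5797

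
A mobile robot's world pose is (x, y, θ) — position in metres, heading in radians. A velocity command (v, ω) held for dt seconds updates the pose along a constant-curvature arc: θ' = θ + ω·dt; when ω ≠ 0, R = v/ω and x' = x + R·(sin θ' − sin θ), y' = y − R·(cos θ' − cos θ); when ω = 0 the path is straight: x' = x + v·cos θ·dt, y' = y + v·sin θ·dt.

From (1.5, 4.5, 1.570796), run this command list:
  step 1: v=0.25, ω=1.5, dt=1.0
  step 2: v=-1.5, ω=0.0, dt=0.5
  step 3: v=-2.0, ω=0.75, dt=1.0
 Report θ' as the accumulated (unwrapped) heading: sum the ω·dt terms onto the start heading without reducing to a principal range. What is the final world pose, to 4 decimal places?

(3.9570, 5.1983, 3.8208)

step 1: θ'=3.0708 (R=0.1667) → pose (1.3451, 4.6662, 3.0708)
step 2: θ'=3.0708 (straight) → pose (2.0932, 4.6132, 3.0708)
step 3: θ'=3.8208 (R=-2.6667) → pose (3.9570, 5.1983, 3.8208)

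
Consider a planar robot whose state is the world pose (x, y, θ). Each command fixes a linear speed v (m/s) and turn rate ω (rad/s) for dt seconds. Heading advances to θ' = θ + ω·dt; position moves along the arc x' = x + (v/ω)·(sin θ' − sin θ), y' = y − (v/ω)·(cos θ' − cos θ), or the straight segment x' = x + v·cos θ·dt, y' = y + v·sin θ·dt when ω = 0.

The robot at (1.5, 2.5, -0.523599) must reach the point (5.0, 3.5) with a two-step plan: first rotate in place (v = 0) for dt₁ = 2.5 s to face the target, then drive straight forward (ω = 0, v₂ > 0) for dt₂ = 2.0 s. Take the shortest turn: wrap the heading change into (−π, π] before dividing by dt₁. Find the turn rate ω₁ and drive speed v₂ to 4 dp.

heading to target = atan2(3.5−2.5, 5−1.5) = 0.2783
Δθ = wrap(0.2783 − -0.5236) = 0.8019; ω₁ = Δθ/dt₁ = 0.3208
distance = √((5−1.5)² + (3.5−2.5)²) = 3.6401; v₂ = distance/dt₂ = 1.8200

ω₁ = 0.3208, v₂ = 1.8200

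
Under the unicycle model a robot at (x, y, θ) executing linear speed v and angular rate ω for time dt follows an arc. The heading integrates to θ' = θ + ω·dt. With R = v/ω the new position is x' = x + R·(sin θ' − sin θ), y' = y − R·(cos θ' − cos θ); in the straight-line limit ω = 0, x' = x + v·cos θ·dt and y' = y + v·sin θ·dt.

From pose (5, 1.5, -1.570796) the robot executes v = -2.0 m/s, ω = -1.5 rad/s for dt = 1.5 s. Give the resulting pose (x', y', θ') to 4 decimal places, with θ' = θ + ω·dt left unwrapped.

(7.1709, 2.5374, -3.8208)

θ' = -1.5708 + -1.5·1.5 = -3.8208
R = v/ω = -2.0/-1.5 = 1.3333
x' = 5 + 1.3333·(sin -3.8208 − sin -1.5708) = 7.1709
y' = 1.5 − 1.3333·(cos -3.8208 − cos -1.5708) = 2.5374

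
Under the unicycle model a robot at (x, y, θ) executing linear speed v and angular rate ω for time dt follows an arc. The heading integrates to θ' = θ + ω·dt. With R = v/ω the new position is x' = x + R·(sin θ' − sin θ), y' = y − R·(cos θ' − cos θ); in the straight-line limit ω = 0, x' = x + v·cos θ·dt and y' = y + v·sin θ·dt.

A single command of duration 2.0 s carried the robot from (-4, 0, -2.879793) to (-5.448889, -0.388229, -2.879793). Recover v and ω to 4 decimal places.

Δθ = -2.879793 − -2.879793 = 0.000000
ω = Δθ/dt = 0.000000/2.0 = 0.0000
ω = 0 → v = (Δx·cos θ + Δy·sin θ)/dt = 0.7500

v = 0.7500, ω = 0.0000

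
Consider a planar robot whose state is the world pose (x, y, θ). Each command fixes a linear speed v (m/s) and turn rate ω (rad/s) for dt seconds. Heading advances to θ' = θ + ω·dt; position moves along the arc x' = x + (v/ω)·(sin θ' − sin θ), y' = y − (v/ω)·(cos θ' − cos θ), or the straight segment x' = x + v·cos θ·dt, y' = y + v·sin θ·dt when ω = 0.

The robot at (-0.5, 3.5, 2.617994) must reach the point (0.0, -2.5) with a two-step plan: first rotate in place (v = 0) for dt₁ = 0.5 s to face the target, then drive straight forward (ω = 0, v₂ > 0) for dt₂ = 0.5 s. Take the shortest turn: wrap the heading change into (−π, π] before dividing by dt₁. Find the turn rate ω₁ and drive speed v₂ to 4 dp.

heading to target = atan2(-2.5−3.5, 0−-0.5) = -1.4877
Δθ = wrap(-1.4877 − 2.6180) = 2.1775; ω₁ = Δθ/dt₁ = 4.3551
distance = √((0−-0.5)² + (-2.5−3.5)²) = 6.0208; v₂ = distance/dt₂ = 12.0416

ω₁ = 4.3551, v₂ = 12.0416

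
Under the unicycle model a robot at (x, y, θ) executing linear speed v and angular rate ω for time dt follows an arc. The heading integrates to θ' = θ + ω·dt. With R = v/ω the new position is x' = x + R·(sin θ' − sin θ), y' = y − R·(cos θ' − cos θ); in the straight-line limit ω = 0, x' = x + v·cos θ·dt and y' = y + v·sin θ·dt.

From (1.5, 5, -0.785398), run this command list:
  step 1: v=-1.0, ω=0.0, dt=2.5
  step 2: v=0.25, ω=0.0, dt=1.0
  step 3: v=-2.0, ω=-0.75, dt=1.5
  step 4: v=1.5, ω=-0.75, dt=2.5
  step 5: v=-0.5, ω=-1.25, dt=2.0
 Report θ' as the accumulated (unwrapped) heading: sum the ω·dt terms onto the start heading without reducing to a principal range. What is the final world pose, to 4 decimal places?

(-4.0470, 7.7116, -6.2854)

step 1: θ'=-0.7854 (straight) → pose (-0.2678, 6.7678, -0.7854)
step 2: θ'=-0.7854 (straight) → pose (-0.0910, 6.5910, -0.7854)
step 3: θ'=-1.9104 (R=2.6667) → pose (-0.7197, 9.3649, -1.9104)
step 4: θ'=-3.7854 (R=-2.0000) → pose (-3.8060, 8.4315, -3.7854)
step 5: θ'=-6.2854 (R=0.4000) → pose (-4.0470, 7.7116, -6.2854)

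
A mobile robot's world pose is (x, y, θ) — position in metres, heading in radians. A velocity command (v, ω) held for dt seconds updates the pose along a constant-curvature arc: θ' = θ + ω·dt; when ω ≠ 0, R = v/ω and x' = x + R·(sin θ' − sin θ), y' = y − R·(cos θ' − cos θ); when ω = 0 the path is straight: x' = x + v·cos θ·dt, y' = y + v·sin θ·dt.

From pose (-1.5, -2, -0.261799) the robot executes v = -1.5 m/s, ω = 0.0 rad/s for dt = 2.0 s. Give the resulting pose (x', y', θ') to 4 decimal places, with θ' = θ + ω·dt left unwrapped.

θ' = -0.2618 + 0.0·2.0 = -0.2618
ω = 0 → straight: x' = -1.5 + -1.5·cos(-0.2618)·2.0 = -4.3978
y' = -2 + -1.5·sin(-0.2618)·2.0 = -1.2235

(-4.3978, -1.2235, -0.2618)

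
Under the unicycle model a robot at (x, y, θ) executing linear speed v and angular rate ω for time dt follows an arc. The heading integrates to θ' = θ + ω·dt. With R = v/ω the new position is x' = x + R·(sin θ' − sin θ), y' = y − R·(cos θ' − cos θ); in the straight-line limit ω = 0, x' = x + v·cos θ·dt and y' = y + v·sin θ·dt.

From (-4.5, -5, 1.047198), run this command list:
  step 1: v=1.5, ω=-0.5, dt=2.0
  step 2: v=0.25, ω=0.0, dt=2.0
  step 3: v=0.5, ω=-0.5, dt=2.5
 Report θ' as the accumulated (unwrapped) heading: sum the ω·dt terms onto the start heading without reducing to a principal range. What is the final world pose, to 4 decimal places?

(-0.5638, -4.1189, -1.2028)

step 1: θ'=0.0472 (R=-3.0000) → pose (-2.0435, -3.5033, 0.0472)
step 2: θ'=0.0472 (straight) → pose (-1.5440, -3.4797, 0.0472)
step 3: θ'=-1.2028 (R=-1.0000) → pose (-0.5638, -4.1189, -1.2028)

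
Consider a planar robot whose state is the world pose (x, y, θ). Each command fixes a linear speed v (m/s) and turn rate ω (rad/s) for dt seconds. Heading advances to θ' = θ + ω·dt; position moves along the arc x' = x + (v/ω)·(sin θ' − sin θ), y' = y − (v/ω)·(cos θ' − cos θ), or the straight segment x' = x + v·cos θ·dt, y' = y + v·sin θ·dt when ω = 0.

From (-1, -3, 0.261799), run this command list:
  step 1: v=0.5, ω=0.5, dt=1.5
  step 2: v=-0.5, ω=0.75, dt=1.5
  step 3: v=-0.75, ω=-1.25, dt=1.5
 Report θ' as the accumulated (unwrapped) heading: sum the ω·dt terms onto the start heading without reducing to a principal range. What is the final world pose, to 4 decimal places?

(-0.7597, -4.1768, 0.2618)

step 1: θ'=1.0118 (R=1.0000) → pose (-0.4110, -2.5644, 1.0118)
step 2: θ'=2.1368 (R=-0.6667) → pose (-0.4085, -3.2755, 2.1368)
step 3: θ'=0.2618 (R=0.6000) → pose (-0.7597, -4.1768, 0.2618)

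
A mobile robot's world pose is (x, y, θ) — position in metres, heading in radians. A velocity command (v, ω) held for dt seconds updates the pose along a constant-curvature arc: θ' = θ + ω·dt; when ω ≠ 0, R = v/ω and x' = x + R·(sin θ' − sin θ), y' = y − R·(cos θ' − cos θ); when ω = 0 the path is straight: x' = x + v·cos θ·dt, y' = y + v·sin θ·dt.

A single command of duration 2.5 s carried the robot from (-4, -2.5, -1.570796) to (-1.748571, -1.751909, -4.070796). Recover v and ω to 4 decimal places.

Δθ = -4.070796 − -1.570796 = -2.500000
ω = Δθ/dt = -2.500000/2.5 = -1.0000
R = Δx/(sin θ' − sin θ) = 1.2500
v = R·ω = 1.2500·-1.0000 = -1.2500

v = -1.2500, ω = -1.0000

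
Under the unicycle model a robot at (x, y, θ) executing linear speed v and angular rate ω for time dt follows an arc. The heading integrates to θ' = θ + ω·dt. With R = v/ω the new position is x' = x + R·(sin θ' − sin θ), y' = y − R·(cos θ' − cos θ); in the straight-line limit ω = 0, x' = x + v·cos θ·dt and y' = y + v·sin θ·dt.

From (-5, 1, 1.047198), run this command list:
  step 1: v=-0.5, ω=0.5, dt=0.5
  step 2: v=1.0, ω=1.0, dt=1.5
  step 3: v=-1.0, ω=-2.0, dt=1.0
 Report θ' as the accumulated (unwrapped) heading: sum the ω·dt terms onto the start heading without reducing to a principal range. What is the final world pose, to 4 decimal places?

step 1: θ'=1.2972 (R=-1.0000) → pose (-5.0968, 0.7702, 1.2972)
step 2: θ'=2.7972 (R=1.0000) → pose (-5.7220, 1.9817, 2.7972)
step 3: θ'=0.7972 (R=0.5000) → pose (-5.5331, 1.1617, 0.7972)

(-5.5331, 1.1617, 0.7972)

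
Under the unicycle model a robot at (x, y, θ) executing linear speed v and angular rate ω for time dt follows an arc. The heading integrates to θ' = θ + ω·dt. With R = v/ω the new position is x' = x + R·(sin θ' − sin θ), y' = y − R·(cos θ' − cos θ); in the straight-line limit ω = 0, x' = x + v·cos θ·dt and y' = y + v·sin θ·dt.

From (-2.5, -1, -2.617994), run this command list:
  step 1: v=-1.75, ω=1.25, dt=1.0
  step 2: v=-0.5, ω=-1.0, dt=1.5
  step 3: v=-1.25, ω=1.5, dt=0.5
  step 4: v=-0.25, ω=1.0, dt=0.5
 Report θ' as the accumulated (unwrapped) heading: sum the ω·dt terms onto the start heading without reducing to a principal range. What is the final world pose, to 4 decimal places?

(-0.9513, 1.5636, -1.6180)

step 1: θ'=-1.3680 (R=-1.4000) → pose (-1.8287, 0.4944, -1.3680)
step 2: θ'=-2.8680 (R=0.5000) → pose (-1.4740, 1.0765, -2.8680)
step 3: θ'=-2.1180 (R=-0.8333) → pose (-0.9875, 1.4453, -2.1180)
step 4: θ'=-1.6180 (R=-0.2500) → pose (-0.9513, 1.5636, -1.6180)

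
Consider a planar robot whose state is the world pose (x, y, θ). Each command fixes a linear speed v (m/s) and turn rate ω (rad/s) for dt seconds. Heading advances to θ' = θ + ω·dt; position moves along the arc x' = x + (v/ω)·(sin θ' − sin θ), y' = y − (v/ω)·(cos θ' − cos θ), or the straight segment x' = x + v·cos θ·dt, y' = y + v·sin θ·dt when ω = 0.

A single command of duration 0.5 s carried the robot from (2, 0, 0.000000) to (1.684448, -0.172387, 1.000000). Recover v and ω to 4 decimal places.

Δθ = 1.000000 − 0.000000 = 1.000000
ω = Δθ/dt = 1.000000/0.5 = 2.0000
R = Δx/(sin θ' − sin θ) = -0.3750
v = R·ω = -0.3750·2.0000 = -0.7500

v = -0.7500, ω = 2.0000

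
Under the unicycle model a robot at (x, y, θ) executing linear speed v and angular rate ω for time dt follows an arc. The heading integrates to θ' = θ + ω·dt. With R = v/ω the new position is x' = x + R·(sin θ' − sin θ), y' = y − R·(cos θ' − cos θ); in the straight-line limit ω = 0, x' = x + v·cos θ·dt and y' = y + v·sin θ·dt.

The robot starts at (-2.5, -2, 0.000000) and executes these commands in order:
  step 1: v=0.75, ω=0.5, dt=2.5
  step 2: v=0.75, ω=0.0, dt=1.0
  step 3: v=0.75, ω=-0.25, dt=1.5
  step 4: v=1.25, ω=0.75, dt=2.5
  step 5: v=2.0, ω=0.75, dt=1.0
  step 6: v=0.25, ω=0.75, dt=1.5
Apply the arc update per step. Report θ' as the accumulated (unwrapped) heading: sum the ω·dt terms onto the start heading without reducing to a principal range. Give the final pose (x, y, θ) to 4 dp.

(-3.1072, 3.0740, 4.6250)

step 1: θ'=1.2500 (R=1.5000) → pose (-1.0765, -0.9730, 1.2500)
step 2: θ'=1.2500 (straight) → pose (-0.8400, -0.2612, 1.2500)
step 3: θ'=0.8750 (R=-3.0000) → pose (-0.2957, 0.7158, 0.8750)
step 4: θ'=2.7500 (R=1.6667) → pose (-0.9388, 3.3246, 2.7500)
step 5: θ'=3.5000 (R=2.6667) → pose (-2.8920, 3.3570, 3.5000)
step 6: θ'=4.6250 (R=0.3333) → pose (-3.1072, 3.0740, 4.6250)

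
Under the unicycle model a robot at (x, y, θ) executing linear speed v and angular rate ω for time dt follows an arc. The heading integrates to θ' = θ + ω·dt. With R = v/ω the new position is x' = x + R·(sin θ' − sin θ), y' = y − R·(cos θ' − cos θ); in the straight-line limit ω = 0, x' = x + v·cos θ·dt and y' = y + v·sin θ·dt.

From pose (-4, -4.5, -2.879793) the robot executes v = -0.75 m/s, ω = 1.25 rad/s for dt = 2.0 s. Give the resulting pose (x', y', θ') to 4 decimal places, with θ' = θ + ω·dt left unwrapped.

θ' = -2.8798 + 1.25·2.0 = -0.3798
R = v/ω = -0.75/1.25 = -0.6000
x' = -4 + -0.6000·(sin -0.3798 − sin -2.8798) = -3.9329
y' = -4.5 − -0.6000·(cos -0.3798 − cos -2.8798) = -3.3632

(-3.9329, -3.3632, -0.3798)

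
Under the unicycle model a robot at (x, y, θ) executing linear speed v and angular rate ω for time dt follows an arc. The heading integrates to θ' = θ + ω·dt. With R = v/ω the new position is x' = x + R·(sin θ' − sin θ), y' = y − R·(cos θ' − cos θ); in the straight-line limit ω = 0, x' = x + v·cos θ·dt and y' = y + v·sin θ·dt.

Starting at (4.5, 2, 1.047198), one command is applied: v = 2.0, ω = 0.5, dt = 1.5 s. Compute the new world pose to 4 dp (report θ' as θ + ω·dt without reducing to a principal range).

θ' = 1.0472 + 0.5·1.5 = 1.7972
R = v/ω = 2.0/0.5 = 4.0000
x' = 4.5 + 4.0000·(sin 1.7972 − sin 1.0472) = 4.9338
y' = 2 − 4.0000·(cos 1.7972 − cos 1.0472) = 4.8979

(4.9338, 4.8979, 1.7972)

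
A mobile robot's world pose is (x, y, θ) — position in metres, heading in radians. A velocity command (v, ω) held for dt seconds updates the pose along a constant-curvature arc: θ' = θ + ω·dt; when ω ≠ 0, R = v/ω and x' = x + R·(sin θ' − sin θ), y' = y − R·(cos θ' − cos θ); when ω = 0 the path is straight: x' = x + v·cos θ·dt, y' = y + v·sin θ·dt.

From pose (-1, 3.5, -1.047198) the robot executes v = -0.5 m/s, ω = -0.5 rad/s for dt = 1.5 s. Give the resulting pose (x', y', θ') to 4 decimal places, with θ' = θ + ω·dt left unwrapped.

(-1.1085, 4.2245, -1.7972)

θ' = -1.0472 + -0.5·1.5 = -1.7972
R = v/ω = -0.5/-0.5 = 1.0000
x' = -1 + 1.0000·(sin -1.7972 − sin -1.0472) = -1.1085
y' = 3.5 − 1.0000·(cos -1.7972 − cos -1.0472) = 4.2245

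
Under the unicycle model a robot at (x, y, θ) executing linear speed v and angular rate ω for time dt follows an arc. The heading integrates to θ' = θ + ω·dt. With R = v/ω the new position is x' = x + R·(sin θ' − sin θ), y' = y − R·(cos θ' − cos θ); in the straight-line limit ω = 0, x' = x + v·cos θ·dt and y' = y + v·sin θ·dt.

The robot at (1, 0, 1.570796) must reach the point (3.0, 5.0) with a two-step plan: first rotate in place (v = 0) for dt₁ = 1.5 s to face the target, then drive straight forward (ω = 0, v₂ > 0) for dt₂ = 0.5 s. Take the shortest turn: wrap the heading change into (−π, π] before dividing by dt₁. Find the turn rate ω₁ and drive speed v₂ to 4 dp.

heading to target = atan2(5−0, 3−1) = 1.1903
Δθ = wrap(1.1903 − 1.5708) = -0.3805; ω₁ = Δθ/dt₁ = -0.2537
distance = √((3−1)² + (5−0)²) = 5.3852; v₂ = distance/dt₂ = 10.7703

ω₁ = -0.2537, v₂ = 10.7703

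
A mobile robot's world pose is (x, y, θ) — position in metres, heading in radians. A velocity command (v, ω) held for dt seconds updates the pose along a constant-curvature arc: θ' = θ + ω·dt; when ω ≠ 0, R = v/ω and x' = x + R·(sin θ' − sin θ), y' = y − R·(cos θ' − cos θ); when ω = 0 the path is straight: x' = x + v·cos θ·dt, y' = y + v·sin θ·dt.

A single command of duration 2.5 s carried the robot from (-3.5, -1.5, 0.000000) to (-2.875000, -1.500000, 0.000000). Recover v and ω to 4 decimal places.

v = 0.2500, ω = 0.0000

Δθ = 0.000000 − 0.000000 = 0.000000
ω = Δθ/dt = 0.000000/2.5 = 0.0000
ω = 0 → v = (Δx·cos θ + Δy·sin θ)/dt = 0.2500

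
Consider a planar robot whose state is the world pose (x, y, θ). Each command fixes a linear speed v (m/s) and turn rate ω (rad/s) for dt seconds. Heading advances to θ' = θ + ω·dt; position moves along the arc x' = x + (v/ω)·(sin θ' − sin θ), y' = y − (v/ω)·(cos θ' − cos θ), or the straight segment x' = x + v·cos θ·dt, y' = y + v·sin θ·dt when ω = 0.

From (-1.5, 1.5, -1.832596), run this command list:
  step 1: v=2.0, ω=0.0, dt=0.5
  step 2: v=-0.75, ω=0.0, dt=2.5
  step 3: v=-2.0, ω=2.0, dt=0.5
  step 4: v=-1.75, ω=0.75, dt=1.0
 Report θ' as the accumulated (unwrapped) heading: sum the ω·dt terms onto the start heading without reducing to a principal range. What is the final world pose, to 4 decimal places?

(-3.0332, 4.0321, -0.0826)

step 1: θ'=-1.8326 (straight) → pose (-1.7588, 0.5341, -1.8326)
step 2: θ'=-1.8326 (straight) → pose (-1.2735, 2.3452, -1.8326)
step 3: θ'=-0.8326 (R=-1.0000) → pose (-1.4998, 3.2770, -0.8326)
step 4: θ'=-0.0826 (R=-2.3333) → pose (-3.0332, 4.0321, -0.0826)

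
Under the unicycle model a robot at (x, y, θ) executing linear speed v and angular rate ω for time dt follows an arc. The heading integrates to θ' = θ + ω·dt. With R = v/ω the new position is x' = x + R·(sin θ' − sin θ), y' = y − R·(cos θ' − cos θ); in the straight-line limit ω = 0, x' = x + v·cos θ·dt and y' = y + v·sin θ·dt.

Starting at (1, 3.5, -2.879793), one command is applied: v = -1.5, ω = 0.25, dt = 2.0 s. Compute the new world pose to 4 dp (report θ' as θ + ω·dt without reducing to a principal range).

(3.5884, 4.9540, -2.3798)

θ' = -2.8798 + 0.25·2.0 = -2.3798
R = v/ω = -1.5/0.25 = -6.0000
x' = 1 + -6.0000·(sin -2.3798 − sin -2.8798) = 3.5884
y' = 3.5 − -6.0000·(cos -2.3798 − cos -2.8798) = 4.9540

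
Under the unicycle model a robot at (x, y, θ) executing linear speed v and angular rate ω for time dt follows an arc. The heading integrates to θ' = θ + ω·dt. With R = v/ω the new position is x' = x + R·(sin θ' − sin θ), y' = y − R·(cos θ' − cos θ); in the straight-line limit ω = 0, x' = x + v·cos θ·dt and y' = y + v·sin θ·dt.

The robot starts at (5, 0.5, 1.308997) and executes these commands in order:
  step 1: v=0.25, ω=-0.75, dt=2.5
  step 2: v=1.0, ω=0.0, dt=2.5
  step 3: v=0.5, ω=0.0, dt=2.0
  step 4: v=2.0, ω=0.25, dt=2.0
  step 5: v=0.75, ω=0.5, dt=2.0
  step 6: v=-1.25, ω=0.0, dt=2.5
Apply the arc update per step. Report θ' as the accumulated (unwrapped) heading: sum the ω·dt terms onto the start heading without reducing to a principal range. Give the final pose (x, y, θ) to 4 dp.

(11.6641, -4.3197, 0.9340)

step 1: θ'=-0.5660 (R=-0.3333) → pose (5.5007, 0.6951, -0.5660)
step 2: θ'=-0.5660 (straight) → pose (7.6109, -0.6456, -0.5660)
step 3: θ'=-0.5660 (straight) → pose (8.4549, -1.1818, -0.5660)
step 4: θ'=-0.0660 (R=8.0000) → pose (12.2174, -2.4120, -0.0660)
step 5: θ'=0.9340 (R=1.5000) → pose (13.5223, -1.8072, 0.9340)
step 6: θ'=0.9340 (straight) → pose (11.6641, -4.3197, 0.9340)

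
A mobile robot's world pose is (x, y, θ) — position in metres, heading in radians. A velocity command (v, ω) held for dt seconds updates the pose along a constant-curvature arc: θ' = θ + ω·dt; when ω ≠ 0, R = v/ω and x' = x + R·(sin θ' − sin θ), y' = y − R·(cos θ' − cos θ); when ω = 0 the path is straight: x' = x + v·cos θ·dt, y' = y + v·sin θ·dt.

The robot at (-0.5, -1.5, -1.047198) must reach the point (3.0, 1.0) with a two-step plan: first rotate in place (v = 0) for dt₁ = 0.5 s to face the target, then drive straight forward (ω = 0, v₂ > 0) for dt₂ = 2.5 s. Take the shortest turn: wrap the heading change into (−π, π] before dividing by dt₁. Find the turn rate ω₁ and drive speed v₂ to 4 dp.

ω₁ = 3.3349, v₂ = 1.7205

heading to target = atan2(1−-1.5, 3−-0.5) = 0.6202
Δθ = wrap(0.6202 − -1.0472) = 1.6674; ω₁ = Δθ/dt₁ = 3.3349
distance = √((3−-0.5)² + (1−-1.5)²) = 4.3012; v₂ = distance/dt₂ = 1.7205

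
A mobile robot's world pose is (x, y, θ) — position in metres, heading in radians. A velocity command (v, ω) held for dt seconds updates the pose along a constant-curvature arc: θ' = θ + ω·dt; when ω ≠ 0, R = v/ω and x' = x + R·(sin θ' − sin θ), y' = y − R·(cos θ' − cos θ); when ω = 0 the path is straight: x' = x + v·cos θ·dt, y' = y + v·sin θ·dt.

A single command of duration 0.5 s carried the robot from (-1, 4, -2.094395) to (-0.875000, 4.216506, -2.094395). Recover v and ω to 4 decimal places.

Δθ = -2.094395 − -2.094395 = 0.000000
ω = Δθ/dt = 0.000000/0.5 = 0.0000
ω = 0 → v = (Δx·cos θ + Δy·sin θ)/dt = -0.5000

v = -0.5000, ω = 0.0000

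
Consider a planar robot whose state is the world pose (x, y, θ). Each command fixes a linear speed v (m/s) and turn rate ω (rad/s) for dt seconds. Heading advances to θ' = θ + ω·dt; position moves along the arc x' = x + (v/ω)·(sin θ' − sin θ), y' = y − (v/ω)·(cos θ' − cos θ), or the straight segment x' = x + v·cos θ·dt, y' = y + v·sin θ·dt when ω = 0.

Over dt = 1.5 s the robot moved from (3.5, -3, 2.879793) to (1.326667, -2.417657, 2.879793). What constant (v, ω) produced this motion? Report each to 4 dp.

Δθ = 2.879793 − 2.879793 = 0.000000
ω = Δθ/dt = 0.000000/1.5 = 0.0000
ω = 0 → v = (Δx·cos θ + Δy·sin θ)/dt = 1.5000

v = 1.5000, ω = 0.0000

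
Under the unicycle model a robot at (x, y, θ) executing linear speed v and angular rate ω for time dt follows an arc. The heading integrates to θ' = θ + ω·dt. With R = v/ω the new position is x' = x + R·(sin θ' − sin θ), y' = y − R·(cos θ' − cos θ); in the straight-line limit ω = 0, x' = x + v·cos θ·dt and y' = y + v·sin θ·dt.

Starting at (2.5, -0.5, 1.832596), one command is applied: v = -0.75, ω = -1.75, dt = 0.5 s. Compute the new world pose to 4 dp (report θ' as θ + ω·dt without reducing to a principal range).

(2.4365, -0.8576, 0.9576)

θ' = 1.8326 + -1.75·0.5 = 0.9576
R = v/ω = -0.75/-1.75 = 0.4286
x' = 2.5 + 0.4286·(sin 0.9576 − sin 1.8326) = 2.4365
y' = -0.5 − 0.4286·(cos 0.9576 − cos 1.8326) = -0.8576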